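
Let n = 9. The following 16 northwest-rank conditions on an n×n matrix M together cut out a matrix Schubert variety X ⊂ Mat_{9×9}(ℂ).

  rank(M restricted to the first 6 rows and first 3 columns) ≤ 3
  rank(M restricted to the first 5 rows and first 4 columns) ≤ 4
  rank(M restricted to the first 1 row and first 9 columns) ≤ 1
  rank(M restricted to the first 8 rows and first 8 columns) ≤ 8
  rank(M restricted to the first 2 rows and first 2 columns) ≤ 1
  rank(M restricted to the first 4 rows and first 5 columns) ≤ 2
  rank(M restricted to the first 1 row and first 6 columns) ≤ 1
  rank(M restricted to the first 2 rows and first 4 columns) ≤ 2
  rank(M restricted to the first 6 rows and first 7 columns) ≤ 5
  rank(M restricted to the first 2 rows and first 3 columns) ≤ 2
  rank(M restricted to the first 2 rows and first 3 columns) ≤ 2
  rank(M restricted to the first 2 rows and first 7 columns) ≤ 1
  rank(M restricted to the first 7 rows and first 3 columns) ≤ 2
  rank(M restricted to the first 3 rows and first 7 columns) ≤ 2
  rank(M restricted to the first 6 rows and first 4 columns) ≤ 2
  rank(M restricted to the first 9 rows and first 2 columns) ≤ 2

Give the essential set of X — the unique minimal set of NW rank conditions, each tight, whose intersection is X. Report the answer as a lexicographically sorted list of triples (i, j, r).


Reconstructing r_w from the 16 given conditions:

  i=1: 1 | 1 | 1 | 1 | 1 | 1 | 1 | 1 | 1
  i=2: 1 | 1 | 1 | 1 | 1 | 1 | 1 | 2 | 2
  i=3: 1 | 2 | 2 | 2 | 2 | 2 | 2 | 3 | 3
  i=4: 1 | 2 | 2 | 2 | 2 | 3 | 3 | 4 | 4
  i=5: 1 | 2 | 2 | 2 | 3 | 4 | 4 | 5 | 5
  i=6: 1 | 2 | 2 | 2 | 3 | 4 | 5 | 6 | 6
  i=7: 1 | 2 | 2 | 3 | 4 | 5 | 6 | 7 | 7
  i=8: 1 | 2 | 3 | 4 | 5 | 6 | 7 | 8 | 8
  i=9: 1 | 2 | 3 | 4 | 5 | 6 | 7 | 8 | 9

second differences of R give the permutation w = (1, 8, 2, 6, 5, 7, 4, 3, 9).

4 SE-corners of the 14-cell Rothe diagram give Ess(w):

[(2, 7, 1), (4, 5, 2), (6, 4, 2), (7, 3, 2)]


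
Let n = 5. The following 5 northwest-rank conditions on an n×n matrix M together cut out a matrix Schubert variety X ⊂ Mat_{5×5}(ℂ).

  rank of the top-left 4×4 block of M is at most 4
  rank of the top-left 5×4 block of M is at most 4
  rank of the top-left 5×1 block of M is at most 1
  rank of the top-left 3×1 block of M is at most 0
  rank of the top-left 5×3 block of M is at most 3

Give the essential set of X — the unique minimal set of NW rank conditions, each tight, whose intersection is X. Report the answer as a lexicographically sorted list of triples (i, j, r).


Reconstructing r_w from the 5 given conditions:

  i=1: 0 | 1 | 1 | 1 | 1
  i=2: 0 | 1 | 2 | 2 | 2
  i=3: 0 | 1 | 2 | 3 | 3
  i=4: 1 | 2 | 3 | 4 | 4
  i=5: 1 | 2 | 3 | 4 | 5

reading off 1-entries of Δ²R: w = (2, 3, 4, 1, 5).

1 SE-corner of the 3-cell Rothe diagram gives Ess(w):

[(3, 1, 0)]


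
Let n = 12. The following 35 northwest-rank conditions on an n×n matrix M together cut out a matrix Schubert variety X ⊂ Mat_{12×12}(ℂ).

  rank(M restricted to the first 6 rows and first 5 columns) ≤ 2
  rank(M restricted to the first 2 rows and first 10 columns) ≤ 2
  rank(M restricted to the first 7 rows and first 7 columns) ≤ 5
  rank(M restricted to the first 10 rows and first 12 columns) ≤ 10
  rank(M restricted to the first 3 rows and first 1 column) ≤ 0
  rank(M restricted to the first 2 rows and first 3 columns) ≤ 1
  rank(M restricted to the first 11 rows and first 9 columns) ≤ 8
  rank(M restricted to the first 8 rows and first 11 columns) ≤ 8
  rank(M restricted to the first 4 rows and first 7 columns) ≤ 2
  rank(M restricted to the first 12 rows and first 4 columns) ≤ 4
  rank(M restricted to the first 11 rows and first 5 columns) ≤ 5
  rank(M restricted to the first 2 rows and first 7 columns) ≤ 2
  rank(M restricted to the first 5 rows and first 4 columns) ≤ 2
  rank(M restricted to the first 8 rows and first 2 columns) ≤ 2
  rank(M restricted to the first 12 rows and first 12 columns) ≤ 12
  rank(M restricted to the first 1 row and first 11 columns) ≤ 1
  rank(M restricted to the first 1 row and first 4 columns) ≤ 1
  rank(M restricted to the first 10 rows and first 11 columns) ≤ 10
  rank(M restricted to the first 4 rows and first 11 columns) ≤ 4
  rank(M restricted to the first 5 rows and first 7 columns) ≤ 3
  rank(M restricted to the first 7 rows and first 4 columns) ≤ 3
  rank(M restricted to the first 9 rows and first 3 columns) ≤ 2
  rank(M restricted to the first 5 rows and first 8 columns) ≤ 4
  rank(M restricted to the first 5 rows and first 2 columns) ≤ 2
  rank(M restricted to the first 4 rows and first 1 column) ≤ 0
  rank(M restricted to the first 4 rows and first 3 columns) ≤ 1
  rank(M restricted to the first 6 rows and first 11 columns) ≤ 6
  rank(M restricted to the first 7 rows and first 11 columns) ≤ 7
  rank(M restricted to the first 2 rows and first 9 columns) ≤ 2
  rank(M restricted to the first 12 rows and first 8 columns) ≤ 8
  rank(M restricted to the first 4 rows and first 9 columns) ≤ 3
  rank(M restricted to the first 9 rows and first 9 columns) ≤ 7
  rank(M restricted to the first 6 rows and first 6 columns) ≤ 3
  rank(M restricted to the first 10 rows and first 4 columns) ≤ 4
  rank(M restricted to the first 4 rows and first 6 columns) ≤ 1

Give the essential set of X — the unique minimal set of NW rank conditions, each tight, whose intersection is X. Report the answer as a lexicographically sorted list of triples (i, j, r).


Propagating the 35 rank bounds to every northwest block:

  row 1: 0, 1, 1, 1, 1, 1, 1, 1, 1, 1, 1, 1
  row 2: 0, 1, 1, 1, 1, 1, 2, 2, 2, 2, 2, 2
  row 3: 0, 1, 1, 1, 1, 1, 2, 3, 3, 3, 3, 3
  row 4: 0, 1, 1, 1, 1, 1, 2, 3, 3, 4, 4, 4
  row 5: 1, 2, 2, 2, 2, 2, 3, 4, 4, 5, 5, 5
  row 6: 1, 2, 2, 2, 2, 3, 4, 5, 5, 6, 6, 6
  row 7: 1, 2, 2, 3, 3, 4, 5, 6, 6, 7, 7, 7
  row 8: 1, 2, 2, 3, 4, 5, 6, 7, 7, 8, 8, 8
  row 9: 1, 2, 2, 3, 4, 5, 6, 7, 7, 8, 9, 9
  row 10: 1, 2, 3, 4, 5, 6, 7, 8, 8, 9, 10, 10
  row 11: 1, 2, 3, 4, 5, 6, 7, 8, 8, 9, 10, 11
  row 12: 1, 2, 3, 4, 5, 6, 7, 8, 9, 10, 11, 12

hence w(1..12) = (2, 7, 8, 10, 1, 6, 4, 5, 11, 3, 12, 9).

|D(w)|=25, |Ess(w)|=7:

[(4, 1, 0), (4, 6, 1), (4, 9, 3), (6, 5, 2), (9, 3, 2), (9, 9, 7), (11, 9, 8)]


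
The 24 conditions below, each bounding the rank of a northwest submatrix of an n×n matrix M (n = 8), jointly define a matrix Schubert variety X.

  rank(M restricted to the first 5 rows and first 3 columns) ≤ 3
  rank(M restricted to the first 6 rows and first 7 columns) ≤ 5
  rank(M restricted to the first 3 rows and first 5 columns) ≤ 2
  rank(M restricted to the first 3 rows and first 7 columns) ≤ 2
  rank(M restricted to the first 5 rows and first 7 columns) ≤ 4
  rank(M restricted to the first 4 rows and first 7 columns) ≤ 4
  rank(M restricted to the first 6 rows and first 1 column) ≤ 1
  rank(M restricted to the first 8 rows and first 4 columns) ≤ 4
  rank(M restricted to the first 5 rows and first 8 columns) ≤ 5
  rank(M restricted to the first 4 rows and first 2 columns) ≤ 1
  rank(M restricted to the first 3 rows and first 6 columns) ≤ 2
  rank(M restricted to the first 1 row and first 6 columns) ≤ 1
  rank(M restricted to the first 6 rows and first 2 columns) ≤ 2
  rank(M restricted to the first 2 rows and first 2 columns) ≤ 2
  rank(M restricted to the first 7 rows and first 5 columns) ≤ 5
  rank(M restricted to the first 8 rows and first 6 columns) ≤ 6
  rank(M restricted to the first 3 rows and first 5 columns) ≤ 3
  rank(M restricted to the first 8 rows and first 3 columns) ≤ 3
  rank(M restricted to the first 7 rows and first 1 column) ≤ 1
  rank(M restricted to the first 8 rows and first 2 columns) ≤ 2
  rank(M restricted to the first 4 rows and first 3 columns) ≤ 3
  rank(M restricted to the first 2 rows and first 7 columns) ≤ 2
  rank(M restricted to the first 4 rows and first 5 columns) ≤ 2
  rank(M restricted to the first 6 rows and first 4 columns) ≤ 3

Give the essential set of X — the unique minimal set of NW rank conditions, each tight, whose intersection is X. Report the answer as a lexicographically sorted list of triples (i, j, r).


The tightest implied rank at each (i,j), from the 24 conditions:

  1, 1, 1, 1, 1, 1, 1, 1
  1, 1, 2, 2, 2, 2, 2, 2
  1, 1, 2, 2, 2, 2, 2, 3
  1, 1, 2, 2, 2, 3, 3, 4
  1, 2, 3, 3, 3, 4, 4, 5
  1, 2, 3, 3, 4, 5, 5, 6
  1, 2, 3, 4, 5, 6, 6, 7
  1, 2, 3, 4, 5, 6, 7, 8

reading off 1-entries of Δ²R: w = (1, 3, 8, 6, 2, 5, 4, 7).

Rothe diagram D(w) (10 cells), 4 SE-corners (essential conditions):

[(3, 7, 2), (4, 2, 1), (4, 5, 2), (6, 4, 3)]


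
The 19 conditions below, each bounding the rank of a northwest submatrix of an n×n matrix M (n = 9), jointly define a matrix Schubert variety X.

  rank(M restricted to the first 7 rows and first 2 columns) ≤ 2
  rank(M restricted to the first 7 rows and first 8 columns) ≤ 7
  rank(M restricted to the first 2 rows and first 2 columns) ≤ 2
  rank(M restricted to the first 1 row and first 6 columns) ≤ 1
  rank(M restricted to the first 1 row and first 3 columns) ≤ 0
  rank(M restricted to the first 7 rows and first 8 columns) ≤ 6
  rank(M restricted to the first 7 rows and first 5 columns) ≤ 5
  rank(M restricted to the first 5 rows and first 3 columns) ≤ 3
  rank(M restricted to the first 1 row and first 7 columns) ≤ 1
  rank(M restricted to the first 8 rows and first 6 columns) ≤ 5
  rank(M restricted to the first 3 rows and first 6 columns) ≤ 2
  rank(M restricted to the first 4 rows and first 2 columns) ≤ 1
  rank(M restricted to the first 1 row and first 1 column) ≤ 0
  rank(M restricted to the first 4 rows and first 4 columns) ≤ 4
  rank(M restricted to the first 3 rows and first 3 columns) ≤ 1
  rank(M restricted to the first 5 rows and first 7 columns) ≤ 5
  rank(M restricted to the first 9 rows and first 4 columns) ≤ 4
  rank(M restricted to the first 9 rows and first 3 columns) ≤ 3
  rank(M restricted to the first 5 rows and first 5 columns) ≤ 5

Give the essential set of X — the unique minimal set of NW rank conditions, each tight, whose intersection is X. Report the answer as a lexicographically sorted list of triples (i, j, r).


Propagating the 19 rank bounds to every northwest block:

  0  0  0  1  1  1  1  1  1
  1  1  1  2  2  2  2  2  2
  1  1  1  2  2  2  3  3  3
  1  1  2  3  3  3  4  4  4
  1  2  3  4  4  4  5  5  5
  1  2  3  4  5  5  6  6  6
  1  2  3  4  5  5  6  6  7
  1  2  3  4  5  5  6  7  8
  1  2  3  4  5  6  7  8  9

second differences of R give the permutation w = (4, 1, 7, 3, 2, 5, 9, 8, 6).

ℓ(w)=11; the 6 essential cells (i,j,r):

[(1, 3, 0), (3, 3, 1), (3, 6, 2), (4, 2, 1), (7, 8, 6), (8, 6, 5)]


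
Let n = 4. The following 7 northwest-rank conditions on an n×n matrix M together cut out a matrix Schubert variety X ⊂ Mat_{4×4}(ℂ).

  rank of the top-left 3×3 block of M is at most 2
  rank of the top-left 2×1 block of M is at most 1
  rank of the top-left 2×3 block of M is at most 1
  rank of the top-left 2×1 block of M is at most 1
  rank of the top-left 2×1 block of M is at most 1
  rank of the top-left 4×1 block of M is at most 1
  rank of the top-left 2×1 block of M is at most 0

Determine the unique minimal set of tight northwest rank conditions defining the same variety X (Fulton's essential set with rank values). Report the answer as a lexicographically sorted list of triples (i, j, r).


The tightest implied rank at each (i,j), from the 7 conditions:

  R[1]: 0 1 1 1
  R[2]: 0 1 1 2
  R[3]: 1 2 2 3
  R[4]: 1 2 3 4

hence w(1..4) = (2, 4, 1, 3).

2 SE-corners of the 3-cell Rothe diagram give Ess(w):

[(2, 1, 0), (2, 3, 1)]


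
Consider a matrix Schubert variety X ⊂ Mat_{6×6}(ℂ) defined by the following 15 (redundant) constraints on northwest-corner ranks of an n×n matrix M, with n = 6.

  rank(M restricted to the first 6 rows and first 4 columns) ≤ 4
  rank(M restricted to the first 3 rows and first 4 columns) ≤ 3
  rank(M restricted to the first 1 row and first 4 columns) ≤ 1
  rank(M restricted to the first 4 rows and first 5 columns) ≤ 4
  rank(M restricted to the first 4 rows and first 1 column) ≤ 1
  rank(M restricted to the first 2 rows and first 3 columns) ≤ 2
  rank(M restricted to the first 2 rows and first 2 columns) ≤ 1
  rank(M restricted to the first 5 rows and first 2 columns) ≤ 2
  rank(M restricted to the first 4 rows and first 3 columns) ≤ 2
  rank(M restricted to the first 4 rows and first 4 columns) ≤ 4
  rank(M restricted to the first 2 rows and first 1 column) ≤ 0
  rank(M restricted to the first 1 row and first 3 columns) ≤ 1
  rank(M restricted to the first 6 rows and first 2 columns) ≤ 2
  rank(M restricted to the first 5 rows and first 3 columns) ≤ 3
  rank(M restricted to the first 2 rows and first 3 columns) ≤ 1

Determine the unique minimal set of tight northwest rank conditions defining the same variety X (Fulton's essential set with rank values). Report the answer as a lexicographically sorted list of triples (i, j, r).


Rank table r_w(6×6) implied by the 15 constraints:

  0, 1, 1, 1, 1, 1
  0, 1, 1, 2, 2, 2
  1, 2, 2, 3, 3, 3
  1, 2, 2, 3, 4, 4
  1, 2, 3, 4, 5, 5
  1, 2, 3, 4, 5, 6

second differences of R give the permutation w = (2, 4, 1, 5, 3, 6).

Rothe diagram D(w) (4 cells), 3 SE-corners (essential conditions):

[(2, 1, 0), (2, 3, 1), (4, 3, 2)]


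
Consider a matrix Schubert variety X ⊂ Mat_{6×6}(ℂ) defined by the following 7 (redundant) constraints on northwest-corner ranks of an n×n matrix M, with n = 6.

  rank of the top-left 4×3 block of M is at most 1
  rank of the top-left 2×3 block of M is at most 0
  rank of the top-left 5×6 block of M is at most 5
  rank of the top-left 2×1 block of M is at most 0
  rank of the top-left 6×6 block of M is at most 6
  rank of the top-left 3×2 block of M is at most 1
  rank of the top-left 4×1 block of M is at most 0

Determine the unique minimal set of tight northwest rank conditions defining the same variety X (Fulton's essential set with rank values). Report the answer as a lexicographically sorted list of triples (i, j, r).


Computing R[i][j] = min implied NW-rank bound (n=6, 7 conditions):

  row 1: 0 0 0 1 1 1
  row 2: 0 0 0 1 2 2
  row 3: 0 1 1 2 3 3
  row 4: 0 1 1 2 3 4
  row 5: 1 2 2 3 4 5
  row 6: 1 2 3 4 5 6

the unique w with this rank table is (4, 5, 2, 6, 1, 3).

D(w) has 9 cells with 3 SE-corners; essential set:

[(2, 3, 0), (4, 1, 0), (4, 3, 1)]


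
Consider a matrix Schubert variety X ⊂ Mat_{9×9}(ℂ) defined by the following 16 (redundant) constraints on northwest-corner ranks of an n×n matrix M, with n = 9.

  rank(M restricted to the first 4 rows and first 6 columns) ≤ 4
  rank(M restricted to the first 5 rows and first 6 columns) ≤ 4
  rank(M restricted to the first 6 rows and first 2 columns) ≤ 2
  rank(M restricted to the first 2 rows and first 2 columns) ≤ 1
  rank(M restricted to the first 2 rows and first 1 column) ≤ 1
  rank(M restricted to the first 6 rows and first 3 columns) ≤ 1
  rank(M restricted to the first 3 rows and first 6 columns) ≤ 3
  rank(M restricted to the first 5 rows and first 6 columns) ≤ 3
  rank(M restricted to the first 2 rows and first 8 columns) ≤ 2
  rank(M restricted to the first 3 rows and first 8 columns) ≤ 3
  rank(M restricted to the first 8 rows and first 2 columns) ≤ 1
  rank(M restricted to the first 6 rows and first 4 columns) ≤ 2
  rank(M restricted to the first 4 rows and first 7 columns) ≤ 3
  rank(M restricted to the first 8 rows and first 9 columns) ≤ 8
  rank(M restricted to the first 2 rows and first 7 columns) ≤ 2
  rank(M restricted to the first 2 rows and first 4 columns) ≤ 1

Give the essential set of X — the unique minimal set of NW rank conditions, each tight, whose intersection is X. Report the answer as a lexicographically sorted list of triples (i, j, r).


Computing R[i][j] = min implied NW-rank bound (n=9, 16 conditions):

  R[1]: 1, 1, 1, 1, 1, 1, 1, 1, 1
  R[2]: 1, 1, 1, 1, 2, 2, 2, 2, 2
  R[3]: 1, 1, 1, 2, 3, 3, 3, 3, 3
  R[4]: 1, 1, 1, 2, 3, 3, 3, 4, 4
  R[5]: 1, 1, 1, 2, 3, 3, 4, 5, 5
  R[6]: 1, 1, 1, 2, 3, 4, 5, 6, 6
  R[7]: 1, 1, 2, 3, 4, 5, 6, 7, 7
  R[8]: 1, 1, 2, 3, 4, 5, 6, 7, 8
  R[9]: 1, 2, 3, 4, 5, 6, 7, 8, 9

reading off 1-entries of Δ²R: w = (1, 5, 4, 8, 7, 6, 3, 9, 2).

|D(w)|=16, |Ess(w)|=5:

[(2, 4, 1), (4, 7, 3), (5, 6, 3), (6, 3, 1), (8, 2, 1)]


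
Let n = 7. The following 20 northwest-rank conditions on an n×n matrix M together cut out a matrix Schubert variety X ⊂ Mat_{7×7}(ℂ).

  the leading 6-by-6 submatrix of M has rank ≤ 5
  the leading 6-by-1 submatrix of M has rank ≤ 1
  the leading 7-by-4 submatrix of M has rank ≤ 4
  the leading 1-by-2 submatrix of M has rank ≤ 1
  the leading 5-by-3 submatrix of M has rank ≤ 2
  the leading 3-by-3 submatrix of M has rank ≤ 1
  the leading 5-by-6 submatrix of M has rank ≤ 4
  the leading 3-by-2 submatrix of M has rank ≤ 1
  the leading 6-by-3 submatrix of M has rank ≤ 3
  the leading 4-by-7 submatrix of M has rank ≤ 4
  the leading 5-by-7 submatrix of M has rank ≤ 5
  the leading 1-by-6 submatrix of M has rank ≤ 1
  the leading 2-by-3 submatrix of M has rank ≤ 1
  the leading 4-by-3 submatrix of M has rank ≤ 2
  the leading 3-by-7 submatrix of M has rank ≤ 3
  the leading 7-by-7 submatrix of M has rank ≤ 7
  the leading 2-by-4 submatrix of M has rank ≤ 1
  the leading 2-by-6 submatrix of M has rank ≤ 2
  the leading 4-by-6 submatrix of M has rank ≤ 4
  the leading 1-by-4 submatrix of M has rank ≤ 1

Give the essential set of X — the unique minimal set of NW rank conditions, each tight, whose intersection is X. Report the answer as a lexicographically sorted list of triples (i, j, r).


Computing R[i][j] = min implied NW-rank bound (n=7, 20 conditions):

  row 1: 1, 1, 1, 1, 1, 1, 1
  row 2: 1, 1, 1, 1, 2, 2, 2
  row 3: 1, 1, 1, 2, 3, 3, 3
  row 4: 1, 2, 2, 3, 4, 4, 4
  row 5: 1, 2, 2, 3, 4, 4, 5
  row 6: 1, 2, 3, 4, 5, 5, 6
  row 7: 1, 2, 3, 4, 5, 6, 7

reading off 1-entries of Δ²R: w = (1, 5, 4, 2, 7, 3, 6).

ℓ(w)=7; the 4 essential cells (i,j,r):

[(2, 4, 1), (3, 3, 1), (5, 3, 2), (5, 6, 4)]


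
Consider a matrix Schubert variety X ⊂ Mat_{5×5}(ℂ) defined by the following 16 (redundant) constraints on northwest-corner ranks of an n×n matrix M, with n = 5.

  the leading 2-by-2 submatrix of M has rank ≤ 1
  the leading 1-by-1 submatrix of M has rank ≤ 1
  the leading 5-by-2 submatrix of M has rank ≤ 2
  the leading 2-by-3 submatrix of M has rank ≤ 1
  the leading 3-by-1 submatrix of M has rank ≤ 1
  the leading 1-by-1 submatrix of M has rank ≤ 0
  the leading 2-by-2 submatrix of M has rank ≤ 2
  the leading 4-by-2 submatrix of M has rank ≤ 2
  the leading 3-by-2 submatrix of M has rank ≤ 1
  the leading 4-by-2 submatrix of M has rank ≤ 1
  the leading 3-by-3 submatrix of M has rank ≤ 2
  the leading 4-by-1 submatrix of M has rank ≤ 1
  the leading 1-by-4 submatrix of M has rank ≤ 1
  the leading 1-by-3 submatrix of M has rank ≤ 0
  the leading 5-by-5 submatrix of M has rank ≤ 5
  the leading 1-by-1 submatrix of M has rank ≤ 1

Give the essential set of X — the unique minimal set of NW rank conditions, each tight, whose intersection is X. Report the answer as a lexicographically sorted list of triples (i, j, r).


The tightest implied rank at each (i,j), from the 16 conditions:

  0 | 0 | 0 | 1 | 1
  1 | 1 | 1 | 2 | 2
  1 | 1 | 2 | 3 | 3
  1 | 1 | 2 | 3 | 4
  1 | 2 | 3 | 4 | 5

hence w(1..5) = (4, 1, 3, 5, 2).

2 SE-corners of the 5-cell Rothe diagram give Ess(w):

[(1, 3, 0), (4, 2, 1)]


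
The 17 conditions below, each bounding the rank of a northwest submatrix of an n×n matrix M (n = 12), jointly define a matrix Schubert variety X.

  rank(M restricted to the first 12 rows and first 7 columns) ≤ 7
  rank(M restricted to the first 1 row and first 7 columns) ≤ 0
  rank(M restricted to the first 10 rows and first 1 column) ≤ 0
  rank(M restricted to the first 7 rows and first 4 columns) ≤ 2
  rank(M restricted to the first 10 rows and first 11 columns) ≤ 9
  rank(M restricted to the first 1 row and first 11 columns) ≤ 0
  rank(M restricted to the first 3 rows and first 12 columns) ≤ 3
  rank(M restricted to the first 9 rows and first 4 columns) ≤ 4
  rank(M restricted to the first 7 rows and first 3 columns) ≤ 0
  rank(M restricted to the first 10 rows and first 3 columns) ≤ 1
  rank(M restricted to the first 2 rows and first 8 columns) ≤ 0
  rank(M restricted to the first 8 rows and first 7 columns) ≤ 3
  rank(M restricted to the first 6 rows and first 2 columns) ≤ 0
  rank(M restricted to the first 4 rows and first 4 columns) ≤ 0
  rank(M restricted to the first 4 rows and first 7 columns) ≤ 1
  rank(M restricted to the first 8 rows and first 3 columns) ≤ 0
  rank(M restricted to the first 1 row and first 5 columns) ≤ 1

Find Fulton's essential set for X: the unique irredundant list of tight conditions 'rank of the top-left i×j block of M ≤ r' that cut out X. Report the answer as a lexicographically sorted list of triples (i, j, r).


Propagating the 17 rank bounds to every northwest block:

  i=1: 0, 0, 0, 0, 0, 0, 0, 0, 0, 0, 0, 1
  i=2: 0, 0, 0, 0, 0, 0, 0, 0, 1, 1, 1, 2
  i=3: 0, 0, 0, 0, 1, 1, 1, 1, 2, 2, 2, 3
  i=4: 0, 0, 0, 0, 1, 1, 1, 2, 3, 3, 3, 4
  i=5: 0, 0, 0, 1, 2, 2, 2, 3, 4, 4, 4, 5
  i=6: 0, 0, 0, 1, 2, 3, 3, 4, 5, 5, 5, 6
  i=7: 0, 0, 0, 1, 2, 3, 3, 4, 5, 6, 6, 7
  i=8: 0, 0, 0, 1, 2, 3, 3, 4, 5, 6, 7, 8
  i=9: 0, 1, 1, 2, 3, 4, 4, 5, 6, 7, 8, 9
  i=10: 0, 1, 1, 2, 3, 4, 5, 6, 7, 8, 9, 10
  i=11: 1, 2, 2, 3, 4, 5, 6, 7, 8, 9, 10, 11
  i=12: 1, 2, 3, 4, 5, 6, 7, 8, 9, 10, 11, 12

so w = (12, 9, 5, 8, 4, 6, 10, 11, 2, 7, 1, 3).

D(w) has 46 cells with 8 SE-corners; essential set:

[(1, 11, 0), (2, 8, 0), (4, 4, 0), (4, 7, 1), (8, 3, 0), (8, 7, 3), (10, 1, 0), (10, 3, 1)]


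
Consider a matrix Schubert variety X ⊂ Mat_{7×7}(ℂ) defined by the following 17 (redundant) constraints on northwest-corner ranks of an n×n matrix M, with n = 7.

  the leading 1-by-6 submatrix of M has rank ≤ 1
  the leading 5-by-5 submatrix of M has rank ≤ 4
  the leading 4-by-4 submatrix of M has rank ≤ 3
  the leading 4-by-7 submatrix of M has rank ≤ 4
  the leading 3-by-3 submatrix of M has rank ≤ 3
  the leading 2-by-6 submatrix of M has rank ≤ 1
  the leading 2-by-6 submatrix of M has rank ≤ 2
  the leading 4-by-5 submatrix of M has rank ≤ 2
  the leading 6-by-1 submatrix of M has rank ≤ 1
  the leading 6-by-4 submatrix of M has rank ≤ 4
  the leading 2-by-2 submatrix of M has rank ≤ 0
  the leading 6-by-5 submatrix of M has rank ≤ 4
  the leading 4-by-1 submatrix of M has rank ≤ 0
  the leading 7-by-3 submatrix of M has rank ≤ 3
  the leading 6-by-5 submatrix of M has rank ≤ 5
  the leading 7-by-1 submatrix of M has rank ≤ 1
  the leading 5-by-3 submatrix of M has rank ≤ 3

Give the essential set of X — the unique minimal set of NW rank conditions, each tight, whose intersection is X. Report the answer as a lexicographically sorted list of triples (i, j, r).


Recovering R(i,j) via the rank-extension bound from the 17 conditions:

  row 1: 0  0  1  1  1  1  1
  row 2: 0  0  1  1  1  1  2
  row 3: 0  1  2  2  2  2  3
  row 4: 0  1  2  2  2  3  4
  row 5: 1  2  3  3  3  4  5
  row 6: 1  2  3  4  4  5  6
  row 7: 1  2  3  4  5  6  7

giving w = (3, 7, 2, 6, 1, 4, 5) via Δ²R.

ℓ(w)=11; the 4 essential cells (i,j,r):

[(2, 2, 0), (2, 6, 1), (4, 1, 0), (4, 5, 2)]


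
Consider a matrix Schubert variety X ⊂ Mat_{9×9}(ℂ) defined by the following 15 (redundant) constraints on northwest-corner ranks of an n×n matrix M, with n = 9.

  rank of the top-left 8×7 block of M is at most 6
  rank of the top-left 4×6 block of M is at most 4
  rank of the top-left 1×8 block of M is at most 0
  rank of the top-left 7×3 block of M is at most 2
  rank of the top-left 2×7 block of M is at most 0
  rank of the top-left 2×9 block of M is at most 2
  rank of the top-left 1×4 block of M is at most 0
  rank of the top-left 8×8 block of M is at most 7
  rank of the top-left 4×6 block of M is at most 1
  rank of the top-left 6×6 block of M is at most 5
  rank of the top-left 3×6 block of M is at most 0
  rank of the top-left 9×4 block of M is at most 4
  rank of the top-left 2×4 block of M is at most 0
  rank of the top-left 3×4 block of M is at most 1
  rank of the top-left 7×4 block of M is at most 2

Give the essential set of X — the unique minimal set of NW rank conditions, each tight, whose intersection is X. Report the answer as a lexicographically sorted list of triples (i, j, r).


Reconstructing r_w from the 15 given conditions:

  R[1]: 0 | 0 | 0 | 0 | 0 | 0 | 0 | 0 | 1
  R[2]: 0 | 0 | 0 | 0 | 0 | 0 | 0 | 1 | 2
  R[3]: 0 | 0 | 0 | 0 | 0 | 0 | 1 | 2 | 3
  R[4]: 1 | 1 | 1 | 1 | 1 | 1 | 2 | 3 | 4
  R[5]: 1 | 2 | 2 | 2 | 2 | 2 | 3 | 4 | 5
  R[6]: 1 | 2 | 2 | 2 | 3 | 3 | 4 | 5 | 6
  R[7]: 1 | 2 | 2 | 2 | 3 | 4 | 5 | 6 | 7
  R[8]: 1 | 2 | 3 | 3 | 4 | 5 | 6 | 7 | 8
  R[9]: 1 | 2 | 3 | 4 | 5 | 6 | 7 | 8 | 9

second differences of R give the permutation w = (9, 8, 7, 1, 2, 5, 6, 3, 4).

Fulton essential set (4 of the 25 Rothe cells):

[(1, 8, 0), (2, 7, 0), (3, 6, 0), (7, 4, 2)]


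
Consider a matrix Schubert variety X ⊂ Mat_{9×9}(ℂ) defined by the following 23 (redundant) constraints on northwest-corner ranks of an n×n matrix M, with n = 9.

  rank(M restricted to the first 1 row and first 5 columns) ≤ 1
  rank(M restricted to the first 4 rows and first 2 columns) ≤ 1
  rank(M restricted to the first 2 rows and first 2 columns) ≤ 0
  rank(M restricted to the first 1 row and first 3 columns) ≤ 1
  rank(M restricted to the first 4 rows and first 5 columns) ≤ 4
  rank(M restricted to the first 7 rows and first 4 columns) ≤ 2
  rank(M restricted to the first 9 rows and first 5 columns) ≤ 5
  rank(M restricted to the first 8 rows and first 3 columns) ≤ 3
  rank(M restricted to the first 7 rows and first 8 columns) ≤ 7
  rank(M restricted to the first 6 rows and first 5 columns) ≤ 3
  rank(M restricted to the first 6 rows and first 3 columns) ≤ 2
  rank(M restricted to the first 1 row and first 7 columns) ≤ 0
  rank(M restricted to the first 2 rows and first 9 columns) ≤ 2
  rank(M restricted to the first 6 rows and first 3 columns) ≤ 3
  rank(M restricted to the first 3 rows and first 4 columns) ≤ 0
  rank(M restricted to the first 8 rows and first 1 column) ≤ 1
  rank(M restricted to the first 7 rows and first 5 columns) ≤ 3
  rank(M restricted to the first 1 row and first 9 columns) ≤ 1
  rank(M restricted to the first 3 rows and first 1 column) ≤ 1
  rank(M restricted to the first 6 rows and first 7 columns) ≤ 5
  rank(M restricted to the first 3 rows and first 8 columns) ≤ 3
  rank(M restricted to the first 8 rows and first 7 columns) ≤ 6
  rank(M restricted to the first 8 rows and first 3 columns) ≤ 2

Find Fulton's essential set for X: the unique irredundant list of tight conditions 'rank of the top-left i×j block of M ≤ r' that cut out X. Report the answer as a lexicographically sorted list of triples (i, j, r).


Computing R[i][j] = min implied NW-rank bound (n=9, 23 conditions):

  row 1: 0 | 0 | 0 | 0 | 0 | 0 | 0 | 1 | 1
  row 2: 0 | 0 | 0 | 0 | 1 | 1 | 1 | 2 | 2
  row 3: 0 | 0 | 0 | 0 | 1 | 2 | 2 | 3 | 3
  row 4: 1 | 1 | 1 | 1 | 2 | 3 | 3 | 4 | 4
  row 5: 1 | 2 | 2 | 2 | 3 | 4 | 4 | 5 | 5
  row 6: 1 | 2 | 2 | 2 | 3 | 4 | 5 | 6 | 6
  row 7: 1 | 2 | 2 | 2 | 3 | 4 | 5 | 6 | 7
  row 8: 1 | 2 | 2 | 3 | 4 | 5 | 6 | 7 | 8
  row 9: 1 | 2 | 3 | 4 | 5 | 6 | 7 | 8 | 9

so w = (8, 5, 6, 1, 2, 7, 9, 4, 3).

ℓ(w)=20; the 4 essential cells (i,j,r):

[(1, 7, 0), (3, 4, 0), (7, 4, 2), (8, 3, 2)]


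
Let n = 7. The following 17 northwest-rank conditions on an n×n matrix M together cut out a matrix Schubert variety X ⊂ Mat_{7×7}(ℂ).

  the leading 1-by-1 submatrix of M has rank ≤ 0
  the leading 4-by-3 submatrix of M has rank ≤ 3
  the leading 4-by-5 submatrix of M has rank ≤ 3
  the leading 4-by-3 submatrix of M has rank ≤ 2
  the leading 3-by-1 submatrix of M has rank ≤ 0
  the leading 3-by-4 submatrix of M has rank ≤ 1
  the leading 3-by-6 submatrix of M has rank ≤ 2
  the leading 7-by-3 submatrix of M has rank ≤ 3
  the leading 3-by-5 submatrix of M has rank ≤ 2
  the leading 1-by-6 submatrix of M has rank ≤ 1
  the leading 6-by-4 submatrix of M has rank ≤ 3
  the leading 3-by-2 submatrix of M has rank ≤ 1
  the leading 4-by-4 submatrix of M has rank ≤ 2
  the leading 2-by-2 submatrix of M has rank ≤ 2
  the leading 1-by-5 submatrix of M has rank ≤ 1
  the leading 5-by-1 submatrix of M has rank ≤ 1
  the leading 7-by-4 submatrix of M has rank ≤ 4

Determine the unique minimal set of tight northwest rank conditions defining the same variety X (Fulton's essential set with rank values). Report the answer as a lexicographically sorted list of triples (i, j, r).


The tightest implied rank at each (i,j), from the 17 conditions:

  0 1 1 1 1 1 1
  0 1 1 1 2 2 2
  0 1 1 1 2 2 3
  1 2 2 2 3 3 4
  1 2 3 3 4 4 5
  1 2 3 3 4 5 6
  1 2 3 4 5 6 7

the unique w with this rank table is (2, 5, 7, 1, 3, 6, 4).

4 SE-corners of the 9-cell Rothe diagram give Ess(w):

[(3, 1, 0), (3, 4, 1), (3, 6, 2), (6, 4, 3)]


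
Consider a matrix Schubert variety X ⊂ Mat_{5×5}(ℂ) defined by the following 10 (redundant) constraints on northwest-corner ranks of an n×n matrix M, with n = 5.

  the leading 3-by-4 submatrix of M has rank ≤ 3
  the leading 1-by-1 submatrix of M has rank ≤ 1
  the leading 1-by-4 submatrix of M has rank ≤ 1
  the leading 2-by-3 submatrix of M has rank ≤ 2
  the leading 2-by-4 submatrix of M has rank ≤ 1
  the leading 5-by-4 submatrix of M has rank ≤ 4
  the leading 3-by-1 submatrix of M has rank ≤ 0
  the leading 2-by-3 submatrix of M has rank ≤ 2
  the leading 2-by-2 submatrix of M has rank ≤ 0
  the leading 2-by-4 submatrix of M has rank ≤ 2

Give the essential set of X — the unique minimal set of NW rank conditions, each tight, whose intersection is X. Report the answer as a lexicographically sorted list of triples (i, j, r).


Computing R[i][j] = min implied NW-rank bound (n=5, 10 conditions):

  0 0 1 1 1
  0 0 1 1 2
  0 1 2 2 3
  1 2 3 3 4
  1 2 3 4 5

so w = (3, 5, 2, 1, 4).

D(w) has 6 cells with 3 SE-corners; essential set:

[(2, 2, 0), (2, 4, 1), (3, 1, 0)]


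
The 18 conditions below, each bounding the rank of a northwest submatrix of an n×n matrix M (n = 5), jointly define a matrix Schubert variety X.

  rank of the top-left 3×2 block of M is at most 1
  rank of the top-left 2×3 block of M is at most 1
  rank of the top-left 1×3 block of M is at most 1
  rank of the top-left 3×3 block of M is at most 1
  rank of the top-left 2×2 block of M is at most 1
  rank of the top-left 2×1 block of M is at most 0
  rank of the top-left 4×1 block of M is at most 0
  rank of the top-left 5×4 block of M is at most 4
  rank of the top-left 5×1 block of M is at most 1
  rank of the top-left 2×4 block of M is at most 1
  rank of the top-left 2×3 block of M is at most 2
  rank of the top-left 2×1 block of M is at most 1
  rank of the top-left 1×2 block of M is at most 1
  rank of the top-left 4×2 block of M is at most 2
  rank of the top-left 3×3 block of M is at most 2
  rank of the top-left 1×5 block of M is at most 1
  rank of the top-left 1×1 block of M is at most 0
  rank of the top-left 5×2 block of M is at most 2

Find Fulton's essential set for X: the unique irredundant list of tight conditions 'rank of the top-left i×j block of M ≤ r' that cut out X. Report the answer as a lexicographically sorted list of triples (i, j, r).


Rank table r_w(5×5) implied by the 18 constraints:

  i=1: 0  1  1  1  1
  i=2: 0  1  1  1  2
  i=3: 0  1  1  2  3
  i=4: 0  1  2  3  4
  i=5: 1  2  3  4  5

reading off 1-entries of Δ²R: w = (2, 5, 4, 3, 1).

|D(w)|=7, |Ess(w)|=3:

[(2, 4, 1), (3, 3, 1), (4, 1, 0)]


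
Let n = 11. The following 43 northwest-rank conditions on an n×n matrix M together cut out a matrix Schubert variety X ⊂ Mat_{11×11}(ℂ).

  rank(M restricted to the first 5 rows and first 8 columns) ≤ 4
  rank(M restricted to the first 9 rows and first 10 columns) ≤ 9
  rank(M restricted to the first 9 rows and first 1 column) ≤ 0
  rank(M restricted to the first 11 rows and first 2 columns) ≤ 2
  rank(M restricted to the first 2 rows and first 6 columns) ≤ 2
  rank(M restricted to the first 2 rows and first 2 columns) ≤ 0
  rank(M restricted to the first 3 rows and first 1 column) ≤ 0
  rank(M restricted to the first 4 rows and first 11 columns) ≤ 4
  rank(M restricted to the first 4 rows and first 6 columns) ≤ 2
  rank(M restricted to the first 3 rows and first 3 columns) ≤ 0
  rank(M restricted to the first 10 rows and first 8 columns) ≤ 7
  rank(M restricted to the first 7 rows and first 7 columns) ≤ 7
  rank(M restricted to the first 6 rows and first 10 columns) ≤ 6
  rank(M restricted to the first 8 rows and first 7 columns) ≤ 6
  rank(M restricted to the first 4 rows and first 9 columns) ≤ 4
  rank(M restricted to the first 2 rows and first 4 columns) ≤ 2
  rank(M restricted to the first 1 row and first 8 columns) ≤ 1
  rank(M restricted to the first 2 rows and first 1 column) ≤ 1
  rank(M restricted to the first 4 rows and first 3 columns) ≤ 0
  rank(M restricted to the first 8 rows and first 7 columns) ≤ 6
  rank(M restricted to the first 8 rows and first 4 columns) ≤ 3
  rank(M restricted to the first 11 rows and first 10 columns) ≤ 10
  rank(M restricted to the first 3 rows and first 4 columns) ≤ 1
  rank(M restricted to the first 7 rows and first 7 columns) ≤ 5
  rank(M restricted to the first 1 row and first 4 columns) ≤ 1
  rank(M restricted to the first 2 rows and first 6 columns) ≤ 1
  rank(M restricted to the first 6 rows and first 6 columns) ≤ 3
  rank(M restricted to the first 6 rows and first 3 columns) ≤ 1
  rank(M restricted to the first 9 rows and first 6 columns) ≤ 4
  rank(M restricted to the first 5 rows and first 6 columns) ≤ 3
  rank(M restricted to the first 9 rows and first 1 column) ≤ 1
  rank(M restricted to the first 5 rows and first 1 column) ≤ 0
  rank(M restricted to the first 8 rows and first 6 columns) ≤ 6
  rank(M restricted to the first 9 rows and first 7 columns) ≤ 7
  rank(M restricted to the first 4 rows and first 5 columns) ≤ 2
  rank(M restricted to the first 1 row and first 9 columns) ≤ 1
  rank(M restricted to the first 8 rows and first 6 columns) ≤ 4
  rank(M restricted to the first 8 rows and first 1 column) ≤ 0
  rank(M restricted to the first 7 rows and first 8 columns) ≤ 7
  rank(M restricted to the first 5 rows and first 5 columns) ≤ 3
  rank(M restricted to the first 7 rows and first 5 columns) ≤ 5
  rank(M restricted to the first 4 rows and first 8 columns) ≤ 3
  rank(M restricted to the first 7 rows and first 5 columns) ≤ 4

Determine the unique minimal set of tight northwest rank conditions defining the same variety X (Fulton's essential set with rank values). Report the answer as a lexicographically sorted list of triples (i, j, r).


Rank table r_w(11×11) implied by the 43 constraints:

  row 1: 0 0 0 1 1 1 1 1 1 1 1
  row 2: 0 0 0 1 1 1 2 2 2 2 2
  row 3: 0 0 0 1 2 2 3 3 3 3 3
  row 4: 0 0 0 1 2 2 3 3 4 4 4
  row 5: 0 1 1 2 3 3 4 4 5 5 5
  row 6: 0 1 1 2 3 3 4 5 6 6 6
  row 7: 0 1 2 3 4 4 5 6 7 7 7
  row 8: 0 1 2 3 4 4 5 6 7 8 8
  row 9: 0 1 2 3 4 4 5 6 7 8 9
  row 10: 1 2 3 4 5 5 6 7 8 9 10
  row 11: 1 2 3 4 5 6 7 8 9 10 11

so w = (4, 7, 5, 9, 2, 8, 3, 10, 11, 1, 6).

Fulton essential set (8 of the 25 Rothe cells):

[(2, 6, 1), (4, 3, 0), (4, 6, 2), (4, 8, 3), (6, 3, 1), (6, 6, 3), (9, 1, 0), (9, 6, 4)]


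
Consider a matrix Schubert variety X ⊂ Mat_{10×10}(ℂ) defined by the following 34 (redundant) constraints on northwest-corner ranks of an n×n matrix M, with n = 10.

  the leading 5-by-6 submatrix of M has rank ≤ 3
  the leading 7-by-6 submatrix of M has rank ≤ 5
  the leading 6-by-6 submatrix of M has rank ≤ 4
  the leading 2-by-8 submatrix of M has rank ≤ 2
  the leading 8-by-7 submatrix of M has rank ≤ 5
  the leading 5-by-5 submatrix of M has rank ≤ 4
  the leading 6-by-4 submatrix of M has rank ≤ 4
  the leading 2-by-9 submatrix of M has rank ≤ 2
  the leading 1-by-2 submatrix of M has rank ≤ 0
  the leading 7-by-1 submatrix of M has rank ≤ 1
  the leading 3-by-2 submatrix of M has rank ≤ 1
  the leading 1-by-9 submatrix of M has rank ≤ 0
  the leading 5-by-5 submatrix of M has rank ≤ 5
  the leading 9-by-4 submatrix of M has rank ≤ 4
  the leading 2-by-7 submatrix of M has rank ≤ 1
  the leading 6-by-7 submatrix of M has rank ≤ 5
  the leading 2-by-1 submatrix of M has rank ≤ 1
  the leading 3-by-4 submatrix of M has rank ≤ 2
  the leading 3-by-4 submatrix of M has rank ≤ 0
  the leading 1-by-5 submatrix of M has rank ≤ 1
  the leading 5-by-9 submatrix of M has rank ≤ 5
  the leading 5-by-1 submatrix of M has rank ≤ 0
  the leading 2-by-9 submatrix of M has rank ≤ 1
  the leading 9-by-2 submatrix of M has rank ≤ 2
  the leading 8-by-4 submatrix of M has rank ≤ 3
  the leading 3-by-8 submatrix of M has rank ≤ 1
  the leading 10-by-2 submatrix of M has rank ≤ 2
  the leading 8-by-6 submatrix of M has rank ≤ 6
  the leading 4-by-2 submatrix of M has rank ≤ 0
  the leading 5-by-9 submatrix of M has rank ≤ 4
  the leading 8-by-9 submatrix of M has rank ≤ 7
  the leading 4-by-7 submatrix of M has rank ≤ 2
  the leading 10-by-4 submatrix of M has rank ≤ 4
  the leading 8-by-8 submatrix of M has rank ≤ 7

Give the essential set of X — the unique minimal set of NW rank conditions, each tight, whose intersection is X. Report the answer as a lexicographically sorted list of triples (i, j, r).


Recovering R(i,j) via the rank-extension bound from the 34 conditions:

  row 1: 0 | 0 | 0 | 0 | 0 | 0 | 0 | 0 | 0 | 1
  row 2: 0 | 0 | 0 | 0 | 1 | 1 | 1 | 1 | 1 | 2
  row 3: 0 | 0 | 0 | 0 | 1 | 1 | 1 | 1 | 2 | 3
  row 4: 0 | 0 | 1 | 1 | 2 | 2 | 2 | 2 | 3 | 4
  row 5: 0 | 1 | 2 | 2 | 3 | 3 | 3 | 3 | 4 | 5
  row 6: 1 | 2 | 3 | 3 | 4 | 4 | 4 | 4 | 5 | 6
  row 7: 1 | 2 | 3 | 3 | 4 | 5 | 5 | 5 | 6 | 7
  row 8: 1 | 2 | 3 | 3 | 4 | 5 | 5 | 6 | 7 | 8
  row 9: 1 | 2 | 3 | 4 | 5 | 6 | 6 | 7 | 8 | 9
  row 10: 1 | 2 | 3 | 4 | 5 | 6 | 7 | 8 | 9 | 10

hence w(1..10) = (10, 5, 9, 3, 2, 1, 6, 8, 4, 7).

Rothe diagram D(w) (26 cells), 7 SE-corners (essential conditions):

[(1, 9, 0), (3, 4, 0), (3, 8, 1), (4, 2, 0), (5, 1, 0), (8, 4, 3), (8, 7, 5)]


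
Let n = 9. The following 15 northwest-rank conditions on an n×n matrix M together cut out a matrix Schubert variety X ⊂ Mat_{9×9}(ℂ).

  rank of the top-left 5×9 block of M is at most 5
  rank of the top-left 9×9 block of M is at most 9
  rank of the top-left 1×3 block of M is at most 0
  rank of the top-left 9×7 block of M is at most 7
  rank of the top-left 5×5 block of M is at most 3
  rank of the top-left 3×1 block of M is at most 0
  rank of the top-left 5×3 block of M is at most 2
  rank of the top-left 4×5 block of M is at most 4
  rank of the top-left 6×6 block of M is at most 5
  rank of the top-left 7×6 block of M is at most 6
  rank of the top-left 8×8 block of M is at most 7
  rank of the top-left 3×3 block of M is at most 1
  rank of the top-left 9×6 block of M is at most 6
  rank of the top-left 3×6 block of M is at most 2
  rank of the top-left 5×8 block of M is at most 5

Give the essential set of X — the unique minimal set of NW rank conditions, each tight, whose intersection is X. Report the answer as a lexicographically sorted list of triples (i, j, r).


The tightest implied rank at each (i,j), from the 15 conditions:

  0  0  0  1  1  1  1  1  1
  0  1  1  2  2  2  2  2  2
  0  1  1  2  2  2  3  3  3
  1  2  2  3  3  3  4  4  4
  1  2  2  3  3  4  5  5  5
  1  2  3  4  4  5  6  6  6
  1  2  3  4  5  6  7  7  7
  1  2  3  4  5  6  7  7  8
  1  2  3  4  5  6  7  8  9

hence w(1..9) = (4, 2, 7, 1, 6, 3, 5, 9, 8).

|D(w)|=11, |Ess(w)|=7:

[(1, 3, 0), (3, 1, 0), (3, 3, 1), (3, 6, 2), (5, 3, 2), (5, 5, 3), (8, 8, 7)]


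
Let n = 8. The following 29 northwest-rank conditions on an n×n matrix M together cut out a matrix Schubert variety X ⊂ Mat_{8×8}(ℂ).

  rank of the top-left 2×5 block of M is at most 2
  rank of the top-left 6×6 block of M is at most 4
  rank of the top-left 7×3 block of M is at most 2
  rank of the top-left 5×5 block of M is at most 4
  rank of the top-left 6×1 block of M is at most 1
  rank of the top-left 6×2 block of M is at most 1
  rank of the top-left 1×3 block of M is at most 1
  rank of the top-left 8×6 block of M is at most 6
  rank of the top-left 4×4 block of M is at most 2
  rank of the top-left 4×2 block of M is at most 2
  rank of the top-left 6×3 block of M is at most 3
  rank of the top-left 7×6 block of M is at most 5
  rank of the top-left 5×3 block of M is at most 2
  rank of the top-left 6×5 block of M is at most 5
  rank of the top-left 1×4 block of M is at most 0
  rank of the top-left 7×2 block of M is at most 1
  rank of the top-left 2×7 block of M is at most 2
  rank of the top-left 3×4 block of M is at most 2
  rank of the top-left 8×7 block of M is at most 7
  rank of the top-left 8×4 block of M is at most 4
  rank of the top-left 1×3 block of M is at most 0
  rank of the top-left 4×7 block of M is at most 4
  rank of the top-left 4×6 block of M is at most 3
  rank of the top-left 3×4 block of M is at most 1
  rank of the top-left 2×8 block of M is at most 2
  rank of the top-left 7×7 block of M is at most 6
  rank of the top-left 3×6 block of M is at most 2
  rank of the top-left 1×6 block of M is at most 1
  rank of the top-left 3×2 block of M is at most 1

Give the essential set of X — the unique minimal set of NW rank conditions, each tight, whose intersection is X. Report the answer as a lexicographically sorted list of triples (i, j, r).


Rank table r_w(8×8) implied by the 29 constraints:

  row 1: 0  0  0  0  1  1  1  1
  row 2: 1  1  1  1  2  2  2  2
  row 3: 1  1  1  1  2  2  3  3
  row 4: 1  1  2  2  3  3  4  4
  row 5: 1  1  2  3  4  4  5  5
  row 6: 1  1  2  3  4  4  5  6
  row 7: 1  1  2  3  4  5  6  7
  row 8: 1  2  3  4  5  6  7  8

reading off 1-entries of Δ²R: w = (5, 1, 7, 3, 4, 8, 6, 2).

D(w) has 13 cells with 5 SE-corners; essential set:

[(1, 4, 0), (3, 4, 1), (3, 6, 2), (6, 6, 4), (7, 2, 1)]
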